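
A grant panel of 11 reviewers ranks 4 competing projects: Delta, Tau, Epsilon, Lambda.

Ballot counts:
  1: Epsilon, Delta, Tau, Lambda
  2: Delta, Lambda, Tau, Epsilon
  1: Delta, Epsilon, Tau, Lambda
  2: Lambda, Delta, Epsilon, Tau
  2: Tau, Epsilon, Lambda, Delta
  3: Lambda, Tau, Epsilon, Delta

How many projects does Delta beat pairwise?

1

Delta against each rival (11 reviewers):
Delta–Tau: Delta 6–5.
Delta–Epsilon: Epsilon 6–5.
Delta vs Lambda: Delta preferred on 1+2+1 = 4 ballots; Lambda wins 7–4.
Delta beats Tau; loses to Epsilon, Lambda — 1 pairwise win.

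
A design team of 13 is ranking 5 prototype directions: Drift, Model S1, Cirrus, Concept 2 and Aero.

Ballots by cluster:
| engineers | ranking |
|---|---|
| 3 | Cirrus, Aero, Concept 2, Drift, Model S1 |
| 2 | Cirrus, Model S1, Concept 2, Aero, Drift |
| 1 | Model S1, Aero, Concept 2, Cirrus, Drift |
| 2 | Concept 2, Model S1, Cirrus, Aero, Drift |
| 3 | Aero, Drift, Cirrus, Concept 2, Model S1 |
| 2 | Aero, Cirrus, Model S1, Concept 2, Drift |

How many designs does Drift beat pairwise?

Drift against each rival (13 engineers):
Drift–Model S1: Model S1 7–6.
Drift vs Cirrus: Drift preferred on 3 ballots; Cirrus wins 10–3.
Drift vs Concept 2: 3 to 10, Concept 2.
Drift vs Aero: Drift is ranked higher on 0 ballots, Aero on 13. Aero wins 13–0.
Drift beats no one; loses to Model S1, Cirrus, Concept 2, Aero — 0 pairwise wins.

0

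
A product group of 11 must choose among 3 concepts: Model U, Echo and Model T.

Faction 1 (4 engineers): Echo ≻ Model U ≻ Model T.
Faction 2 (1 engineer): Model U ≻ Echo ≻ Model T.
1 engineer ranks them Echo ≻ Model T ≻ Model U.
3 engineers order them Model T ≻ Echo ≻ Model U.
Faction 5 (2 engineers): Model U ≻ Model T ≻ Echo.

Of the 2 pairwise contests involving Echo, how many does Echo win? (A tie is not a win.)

Echo against each rival (11 engineers):
Echo vs Model U: Echo wins 8–3.
Echo vs Model T: Echo, 6–5.
Echo beats Model U, Model T — 2 pairwise wins.

2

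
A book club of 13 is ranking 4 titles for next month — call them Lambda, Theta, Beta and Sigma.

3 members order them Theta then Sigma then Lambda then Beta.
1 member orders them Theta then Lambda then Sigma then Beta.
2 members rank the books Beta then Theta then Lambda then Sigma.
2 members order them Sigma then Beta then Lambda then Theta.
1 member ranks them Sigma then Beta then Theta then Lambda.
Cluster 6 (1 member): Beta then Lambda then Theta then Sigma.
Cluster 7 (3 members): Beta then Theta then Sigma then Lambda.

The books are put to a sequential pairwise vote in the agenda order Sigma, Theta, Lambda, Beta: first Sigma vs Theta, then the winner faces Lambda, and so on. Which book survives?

Round 1: Sigma vs Theta — 3–10, Theta advances.
Round 2: Theta vs Lambda — 10–3, Theta advances.
Round 3: Theta vs Beta — 4–9, Beta advances.
The agenda winner is Beta.

Beta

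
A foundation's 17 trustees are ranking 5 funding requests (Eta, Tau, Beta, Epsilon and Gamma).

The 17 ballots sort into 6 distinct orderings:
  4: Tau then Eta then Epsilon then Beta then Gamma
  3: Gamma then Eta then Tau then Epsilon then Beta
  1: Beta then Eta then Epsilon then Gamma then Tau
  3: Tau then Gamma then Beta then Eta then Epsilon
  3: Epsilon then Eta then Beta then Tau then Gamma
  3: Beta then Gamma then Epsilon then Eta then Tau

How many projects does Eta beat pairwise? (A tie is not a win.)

3

Eta against each rival (17 reviewers):
Eta vs Tau: 3+1+3+3 = 10 for Eta, 7 for Tau — Eta by 10–7.
Eta vs Beta: Eta, 10–7.
Eta vs Epsilon: Eta preferred on 4+3+1+3 = 11 ballots; Eta wins 11–6.
Eta vs Gamma: 4+1+3 = 8 for Eta, 9 for Gamma — Gamma by 9–8.
Eta beats Tau, Beta, Epsilon; loses to Gamma — 3 pairwise wins.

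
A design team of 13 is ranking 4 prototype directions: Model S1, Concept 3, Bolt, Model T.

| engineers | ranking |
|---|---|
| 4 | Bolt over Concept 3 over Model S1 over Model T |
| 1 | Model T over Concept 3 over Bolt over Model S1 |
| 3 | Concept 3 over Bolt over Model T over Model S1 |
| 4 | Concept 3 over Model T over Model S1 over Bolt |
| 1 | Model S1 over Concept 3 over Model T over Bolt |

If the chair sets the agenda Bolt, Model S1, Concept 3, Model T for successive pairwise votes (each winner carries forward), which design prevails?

Round 1: Bolt vs Model S1 — 8–5, Bolt advances.
Round 2: Bolt vs Concept 3 — 4–9, Concept 3 advances.
Round 3: Concept 3 vs Model T — 12–1, Concept 3 advances.
Concept 3 survives the agenda.

Concept 3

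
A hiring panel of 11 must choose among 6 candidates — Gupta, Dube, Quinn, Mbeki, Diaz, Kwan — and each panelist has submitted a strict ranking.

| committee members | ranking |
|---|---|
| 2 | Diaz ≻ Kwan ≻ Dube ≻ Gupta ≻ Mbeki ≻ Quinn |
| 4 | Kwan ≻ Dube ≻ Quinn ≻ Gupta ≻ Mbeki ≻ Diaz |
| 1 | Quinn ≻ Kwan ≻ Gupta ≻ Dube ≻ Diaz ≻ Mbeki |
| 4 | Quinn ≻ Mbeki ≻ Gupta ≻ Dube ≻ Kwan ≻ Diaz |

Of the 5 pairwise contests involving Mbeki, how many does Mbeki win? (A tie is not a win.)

Mbeki against each rival (11 committee members):
Mbeki vs Gupta: 4 to 7, Gupta.
Mbeki vs Dube: Dube wins 7–4.
Mbeki vs Quinn: Mbeki preferred on 2 ballots; Quinn wins 9–2.
Mbeki vs Diaz: Mbeki wins 8–3.
Mbeki vs Kwan: Kwan wins 7–4.
Mbeki beats Diaz; loses to Gupta, Dube, Quinn, Kwan — 1 pairwise win.

1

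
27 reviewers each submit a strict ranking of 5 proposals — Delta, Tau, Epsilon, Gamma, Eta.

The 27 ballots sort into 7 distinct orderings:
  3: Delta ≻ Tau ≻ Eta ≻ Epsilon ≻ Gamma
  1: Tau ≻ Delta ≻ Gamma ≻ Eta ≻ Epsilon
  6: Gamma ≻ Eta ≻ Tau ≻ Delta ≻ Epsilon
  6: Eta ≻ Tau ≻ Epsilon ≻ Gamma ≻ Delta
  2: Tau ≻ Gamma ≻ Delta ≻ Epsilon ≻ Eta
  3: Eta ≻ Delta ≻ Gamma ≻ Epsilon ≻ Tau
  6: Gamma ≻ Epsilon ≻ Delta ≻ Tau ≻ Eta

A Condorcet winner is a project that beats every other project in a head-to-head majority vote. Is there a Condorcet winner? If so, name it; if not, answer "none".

Gamma

Check each pair by majority over 27 ballots:
Delta vs Tau: Tau, 15–12.
Delta vs Epsilon: Delta wins 15–12.
Delta–Gamma: Gamma 20–7.
Delta vs Eta: Delta preferred on 3+1+2+6 = 12 ballots; Eta wins 15–12.
Tau vs Epsilon: Tau preferred on 3+1+6+6+2 = 18 ballots; Tau wins 18–9.
Tau vs Gamma: 3+1+6+2 = 12 for Tau, 15 for Gamma — Gamma by 15–12.
Tau vs Eta: 3+1+2+6 = 12 for Tau, 15 for Eta — Eta by 15–12.
Epsilon vs Gamma: 3+6 = 9 for Epsilon, 18 for Gamma — Gamma by 18–9.
Epsilon vs Eta: 8 to 19, Eta.
Gamma vs Eta: 15 to 12, Gamma.
Gamma beats each of Delta, Tau, Epsilon, Eta — Gamma is the Condorcet winner.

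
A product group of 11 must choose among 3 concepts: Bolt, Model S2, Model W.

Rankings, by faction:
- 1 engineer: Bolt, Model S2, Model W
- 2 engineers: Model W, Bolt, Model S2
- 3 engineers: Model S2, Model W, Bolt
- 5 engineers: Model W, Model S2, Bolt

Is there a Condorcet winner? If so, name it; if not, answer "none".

Model W

Pairwise majorities:
Bolt vs Model S2: Model S2 wins 8–3.
Bolt vs Model W: Model W wins 10–1.
Model S2 vs Model W: Model W, 7–4.
Model W defeats every rival head-to-head and is the Condorcet winner.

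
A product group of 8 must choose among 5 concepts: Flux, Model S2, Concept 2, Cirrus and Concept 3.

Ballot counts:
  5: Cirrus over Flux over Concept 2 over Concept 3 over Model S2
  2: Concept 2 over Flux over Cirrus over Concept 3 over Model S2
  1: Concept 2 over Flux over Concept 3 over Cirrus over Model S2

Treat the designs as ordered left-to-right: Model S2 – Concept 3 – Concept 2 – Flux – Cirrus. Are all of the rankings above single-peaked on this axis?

Axis positions: Model S2=1, Concept 3=2, Concept 2=3, Flux=4, Cirrus=5.
Type 1 (peak Cirrus at position 5): ranking walks positions 5-4-3-2-1, expanding outward from the peak — single-peaked.
Type 2 (peak Concept 2 at position 3): ranking walks positions 3-4-5-2-1, expanding outward from the peak — single-peaked.
Type 3 (peak Concept 2 at position 3): ranking walks positions 3-4-2-5-1, expanding outward from the peak — single-peaked.
Every ranking is single-peaked on this axis.

yes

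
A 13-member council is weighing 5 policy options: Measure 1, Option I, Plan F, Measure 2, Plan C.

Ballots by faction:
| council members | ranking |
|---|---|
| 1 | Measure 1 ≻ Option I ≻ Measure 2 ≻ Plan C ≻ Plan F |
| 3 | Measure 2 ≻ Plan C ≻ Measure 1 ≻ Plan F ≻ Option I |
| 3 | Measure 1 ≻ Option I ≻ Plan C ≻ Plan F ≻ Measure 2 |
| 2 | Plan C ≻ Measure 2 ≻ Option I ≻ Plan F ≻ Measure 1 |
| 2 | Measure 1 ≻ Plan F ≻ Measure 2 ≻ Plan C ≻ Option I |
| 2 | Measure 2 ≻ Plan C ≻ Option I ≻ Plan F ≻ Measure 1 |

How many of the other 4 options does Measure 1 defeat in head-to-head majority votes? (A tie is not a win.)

Measure 1 against each rival (13 council members):
Measure 1 vs Option I: Measure 1 wins 9–4.
Measure 1 vs Plan F: Measure 1 wins 9–4.
Measure 1 vs Measure 2: Measure 1 preferred on 1+3+2 = 6 ballots; Measure 2 wins 7–6.
Measure 1 vs Plan C: Measure 1 preferred on 1+3+2 = 6 ballots; Plan C wins 7–6.
Measure 1 beats Option I, Plan F; loses to Measure 2, Plan C — 2 pairwise wins.

2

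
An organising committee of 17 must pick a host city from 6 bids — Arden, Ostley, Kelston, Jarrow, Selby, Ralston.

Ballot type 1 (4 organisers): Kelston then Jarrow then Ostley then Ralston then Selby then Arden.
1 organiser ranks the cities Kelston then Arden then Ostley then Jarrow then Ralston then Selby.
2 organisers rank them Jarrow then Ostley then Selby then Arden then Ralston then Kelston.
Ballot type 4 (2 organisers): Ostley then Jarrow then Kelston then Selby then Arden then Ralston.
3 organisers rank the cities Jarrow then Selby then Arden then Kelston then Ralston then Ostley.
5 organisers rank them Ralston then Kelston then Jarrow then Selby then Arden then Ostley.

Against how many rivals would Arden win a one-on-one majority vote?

Arden against each rival (17 organisers):
Arden vs Ostley: 9 to 8, Arden.
Arden vs Kelston: Arden is ranked higher on 2+3 = 5 ballots, Kelston on 12. Kelston wins 12–5.
Arden vs Jarrow: Jarrow wins 16–1.
Arden vs Selby: 1 to 16, Selby.
Arden vs Ralston: Ralston, 9–8.
Arden beats Ostley; loses to Kelston, Jarrow, Selby, Ralston — 1 pairwise win.

1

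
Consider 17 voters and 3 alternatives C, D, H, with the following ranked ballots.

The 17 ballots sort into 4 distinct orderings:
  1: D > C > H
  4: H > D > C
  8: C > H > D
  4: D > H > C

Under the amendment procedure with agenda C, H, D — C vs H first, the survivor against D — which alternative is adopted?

Round 1: C vs H — 9–8, C advances.
Round 2: C vs D — 8–9, D advances.
D survives the agenda.

D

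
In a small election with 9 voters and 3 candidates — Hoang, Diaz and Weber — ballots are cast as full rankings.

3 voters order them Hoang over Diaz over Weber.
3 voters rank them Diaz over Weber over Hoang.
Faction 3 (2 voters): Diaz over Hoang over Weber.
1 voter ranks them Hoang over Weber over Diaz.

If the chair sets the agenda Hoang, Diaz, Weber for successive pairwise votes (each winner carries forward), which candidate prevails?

Diaz

Round 1: Hoang vs Diaz — 4–5, Diaz advances.
Round 2: Diaz vs Weber — 8–1, Diaz advances.
The agenda winner is Diaz.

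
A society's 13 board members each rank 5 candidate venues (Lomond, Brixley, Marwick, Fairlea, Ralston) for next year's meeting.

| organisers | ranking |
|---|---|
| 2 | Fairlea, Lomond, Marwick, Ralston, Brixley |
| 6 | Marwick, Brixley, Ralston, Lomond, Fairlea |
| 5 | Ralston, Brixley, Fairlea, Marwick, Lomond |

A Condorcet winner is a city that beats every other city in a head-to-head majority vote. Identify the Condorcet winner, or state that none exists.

Pairwise majorities:
Lomond vs Brixley: 2 for Lomond, 11 for Brixley — Brixley by 11–2.
Lomond vs Marwick: Lomond is ranked higher on 2 ballots, Marwick on 11. Marwick wins 11–2.
Lomond vs Fairlea: 6 for Lomond, 7 for Fairlea — Fairlea by 7–6.
Lomond–Ralston: Ralston 11–2.
Brixley vs Marwick: 5 for Brixley, 8 for Marwick — Marwick by 8–5.
Brixley vs Fairlea: 6+5 = 11 for Brixley, 2 for Fairlea — Brixley by 11–2.
Brixley vs Ralston: 6 to 7, Ralston.
Marwick vs Fairlea: Fairlea wins 7–6.
Marwick vs Ralston: Marwick is ranked higher on 2+6 = 8 ballots, Ralston on 5. Marwick wins 8–5.
Fairlea vs Ralston: Fairlea is ranked higher on 2 ballots, Ralston on 11. Ralston wins 11–2.
No city is unbeaten: Lomond loses to Brixley; Brixley loses to Marwick; Marwick loses to Fairlea; Fairlea loses to Brixley; Ralston loses to Marwick. In particular Brixley beats Fairlea beats Marwick beats Brixley is a majority cycle — no Condorcet winner exists.

none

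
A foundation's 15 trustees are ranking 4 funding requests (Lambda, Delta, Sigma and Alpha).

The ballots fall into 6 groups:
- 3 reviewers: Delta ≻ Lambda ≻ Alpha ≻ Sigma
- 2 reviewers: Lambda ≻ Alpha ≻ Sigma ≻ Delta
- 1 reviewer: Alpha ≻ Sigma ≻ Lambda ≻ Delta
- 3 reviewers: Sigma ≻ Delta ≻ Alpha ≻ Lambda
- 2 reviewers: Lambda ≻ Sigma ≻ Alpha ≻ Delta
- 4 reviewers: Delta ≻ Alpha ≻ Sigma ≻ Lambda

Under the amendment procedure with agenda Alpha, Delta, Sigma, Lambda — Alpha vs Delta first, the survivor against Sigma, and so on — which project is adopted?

Sigma

Round 1: Alpha vs Delta — 5–10, Delta advances.
Round 2: Delta vs Sigma — 7–8, Sigma advances.
Round 3: Sigma vs Lambda — 8–7, Sigma advances.
Sigma survives the agenda.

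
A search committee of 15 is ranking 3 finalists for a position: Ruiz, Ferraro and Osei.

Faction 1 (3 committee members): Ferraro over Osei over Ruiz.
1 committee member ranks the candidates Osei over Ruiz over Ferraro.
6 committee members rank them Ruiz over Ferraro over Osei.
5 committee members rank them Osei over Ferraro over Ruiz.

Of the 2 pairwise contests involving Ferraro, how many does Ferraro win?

Ferraro against each rival (15 committee members):
Ferraro vs Ruiz: 8 to 7, Ferraro.
Ferraro–Osei: Ferraro 9–6.
Ferraro beats Ruiz, Osei — 2 pairwise wins.

2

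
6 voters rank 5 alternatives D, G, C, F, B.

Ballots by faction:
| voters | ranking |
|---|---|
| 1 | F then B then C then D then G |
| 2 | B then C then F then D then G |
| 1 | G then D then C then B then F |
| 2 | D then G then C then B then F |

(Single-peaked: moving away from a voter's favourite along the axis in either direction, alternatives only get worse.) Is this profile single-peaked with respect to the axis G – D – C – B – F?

Axis positions: G=1, D=2, C=3, B=4, F=5.
Faction 1 (peak F at position 5): ranking walks positions 5-4-3-2-1, expanding outward from the peak — single-peaked.
Faction 2 (peak B at position 4): ranking walks positions 4-3-5-2-1, expanding outward from the peak — single-peaked.
Faction 3 (peak G at position 1): ranking walks positions 1-2-3-4-5, expanding outward from the peak — single-peaked.
Faction 4 (peak D at position 2): ranking walks positions 2-1-3-4-5, expanding outward from the peak — single-peaked.
Every ranking is single-peaked on this axis.

yes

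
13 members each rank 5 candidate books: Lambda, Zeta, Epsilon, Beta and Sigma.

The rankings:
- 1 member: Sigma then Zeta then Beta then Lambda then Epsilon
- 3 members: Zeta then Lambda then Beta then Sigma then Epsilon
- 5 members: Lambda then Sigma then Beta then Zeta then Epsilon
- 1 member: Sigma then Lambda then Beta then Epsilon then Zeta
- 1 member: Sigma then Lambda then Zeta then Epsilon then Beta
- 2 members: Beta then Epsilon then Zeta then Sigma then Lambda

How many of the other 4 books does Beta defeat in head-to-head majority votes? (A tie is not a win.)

2

Beta against each rival (13 members):
Beta vs Lambda: Beta is ranked higher on 1+2 = 3 ballots, Lambda on 10. Lambda wins 10–3.
Beta vs Zeta: Beta, 8–5.
Beta vs Epsilon: Beta, 12–1.
Beta vs Sigma: Sigma, 8–5.
Beta beats Zeta, Epsilon; loses to Lambda, Sigma — 2 pairwise wins.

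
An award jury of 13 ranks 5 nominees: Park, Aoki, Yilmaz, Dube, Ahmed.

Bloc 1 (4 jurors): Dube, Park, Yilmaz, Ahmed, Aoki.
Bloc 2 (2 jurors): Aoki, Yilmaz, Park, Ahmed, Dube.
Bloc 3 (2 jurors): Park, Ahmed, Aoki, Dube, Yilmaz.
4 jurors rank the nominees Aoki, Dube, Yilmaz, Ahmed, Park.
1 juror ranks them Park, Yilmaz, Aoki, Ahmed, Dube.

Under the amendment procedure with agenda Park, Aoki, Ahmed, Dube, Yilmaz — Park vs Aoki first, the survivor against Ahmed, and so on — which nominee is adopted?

Dube

Round 1: Park vs Aoki — 7–6, Park advances.
Round 2: Park vs Ahmed — 9–4, Park advances.
Round 3: Park vs Dube — 5–8, Dube advances.
Round 4: Dube vs Yilmaz — 10–3, Dube advances.
Dube survives the agenda.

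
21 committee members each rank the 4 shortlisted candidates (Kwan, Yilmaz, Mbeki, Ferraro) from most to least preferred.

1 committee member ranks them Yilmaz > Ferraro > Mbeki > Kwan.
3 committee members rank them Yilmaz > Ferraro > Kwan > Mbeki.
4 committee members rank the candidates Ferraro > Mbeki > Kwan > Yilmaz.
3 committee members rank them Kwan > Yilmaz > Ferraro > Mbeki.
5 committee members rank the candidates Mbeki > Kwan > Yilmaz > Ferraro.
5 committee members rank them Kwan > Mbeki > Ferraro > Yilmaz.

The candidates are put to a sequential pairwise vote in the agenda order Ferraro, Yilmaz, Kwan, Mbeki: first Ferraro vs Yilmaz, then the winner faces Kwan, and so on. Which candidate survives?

Kwan

Round 1: Ferraro vs Yilmaz — 9–12, Yilmaz advances.
Round 2: Yilmaz vs Kwan — 4–17, Kwan advances.
Round 3: Kwan vs Mbeki — 11–10, Kwan advances.
Kwan survives the agenda.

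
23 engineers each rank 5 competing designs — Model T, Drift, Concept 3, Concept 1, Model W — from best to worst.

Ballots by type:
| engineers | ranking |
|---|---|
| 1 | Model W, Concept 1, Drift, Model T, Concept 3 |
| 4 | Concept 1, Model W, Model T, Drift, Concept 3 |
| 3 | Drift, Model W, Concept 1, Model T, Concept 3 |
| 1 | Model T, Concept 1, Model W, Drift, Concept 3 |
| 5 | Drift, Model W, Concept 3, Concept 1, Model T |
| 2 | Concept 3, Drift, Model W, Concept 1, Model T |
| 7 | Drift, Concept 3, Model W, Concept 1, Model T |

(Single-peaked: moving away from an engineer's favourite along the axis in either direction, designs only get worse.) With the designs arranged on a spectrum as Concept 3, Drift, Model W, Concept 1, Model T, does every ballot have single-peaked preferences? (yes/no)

Axis positions: Concept 3=1, Drift=2, Model W=3, Concept 1=4, Model T=5.
Type 1 (peak Model W at position 3): ranking walks positions 3-4-2-5-1, expanding outward from the peak — single-peaked.
Type 2 (peak Concept 1 at position 4): ranking walks positions 4-3-5-2-1, expanding outward from the peak — single-peaked.
Type 3 (peak Drift at position 2): ranking walks positions 2-3-4-5-1, expanding outward from the peak — single-peaked.
Type 4 (peak Model T at position 5): ranking walks positions 5-4-3-2-1, expanding outward from the peak — single-peaked.
Type 5 (peak Drift at position 2): ranking walks positions 2-3-1-4-5, expanding outward from the peak — single-peaked.
Type 6 (peak Concept 3 at position 1): ranking walks positions 1-2-3-4-5, expanding outward from the peak — single-peaked.
Type 7 (peak Drift at position 2): ranking walks positions 2-1-3-4-5, expanding outward from the peak — single-peaked.
Every ranking is single-peaked on this axis.

yes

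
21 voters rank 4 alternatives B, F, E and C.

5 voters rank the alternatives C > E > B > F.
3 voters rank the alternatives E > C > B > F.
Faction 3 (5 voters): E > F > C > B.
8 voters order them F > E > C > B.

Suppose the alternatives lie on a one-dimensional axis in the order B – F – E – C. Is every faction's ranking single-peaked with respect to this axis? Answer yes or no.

no

Axis positions: B=1, F=2, E=3, C=4.
Faction 1: ranking walks positions 4-3-1-2; B is ranked above F even though F lies between B and the peak C on the axis — preferences dip and rise again. Not single-peaked.
Faction 2: ranking walks positions 3-4-1-2; B is ranked above F even though F lies between B and the peak E on the axis — preferences dip and rise again. Not single-peaked.
Faction 3 (peak E at position 3): ranking walks positions 3-2-4-1, expanding outward from the peak — single-peaked.
Faction 4 (peak F at position 2): ranking walks positions 2-3-4-1, expanding outward from the peak — single-peaked.
Faction 1 violates single-peakedness, so the profile is not single-peaked on this axis.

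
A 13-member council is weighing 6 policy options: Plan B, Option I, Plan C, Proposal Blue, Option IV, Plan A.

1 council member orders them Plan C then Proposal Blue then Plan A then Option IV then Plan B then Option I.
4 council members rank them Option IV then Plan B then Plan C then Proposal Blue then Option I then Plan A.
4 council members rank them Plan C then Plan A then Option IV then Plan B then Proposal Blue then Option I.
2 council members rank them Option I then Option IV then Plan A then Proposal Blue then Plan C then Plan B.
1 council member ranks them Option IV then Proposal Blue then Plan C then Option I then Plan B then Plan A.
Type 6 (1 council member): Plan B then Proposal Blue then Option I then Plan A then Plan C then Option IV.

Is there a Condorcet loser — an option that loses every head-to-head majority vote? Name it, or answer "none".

none

Pairwise majorities:
Plan B vs Option I: 1+4+4+1 = 10 for Plan B, 3 for Option I — Plan B by 10–3.
Plan B–Plan C: Plan C 8–5.
Plan B vs Proposal Blue: 9 to 4, Plan B.
Plan B–Option IV: Option IV 12–1.
Plan B vs Plan A: Plan A wins 7–6.
Option I vs Plan C: Option I preferred on 2+1 = 3 ballots; Plan C wins 10–3.
Option I vs Proposal Blue: 2 to 11, Proposal Blue.
Option I vs Option IV: 2+1 = 3 for Option I, 10 for Option IV — Option IV by 10–3.
Option I–Plan A: Option I 8–5.
Plan C vs Proposal Blue: Plan C, 9–4.
Plan C–Option IV: Option IV 7–6.
Plan C vs Plan A: 1+4+4+1 = 10 for Plan C, 3 for Plan A — Plan C by 10–3.
Proposal Blue vs Option IV: Proposal Blue is ranked higher on 1+1 = 2 ballots, Option IV on 11. Option IV wins 11–2.
Proposal Blue vs Plan A: 1+4+1+1 = 7 for Proposal Blue, 6 for Plan A — Proposal Blue by 7–6.
Option IV vs Plan A: Option IV wins 7–6.
Each option has at least one pairwise win (Plan B beats Option I; Option I beats Plan A; Plan C beats Plan B; Proposal Blue beats Option I; Option IV beats Plan B; Plan A beats Plan B) — no Condorcet loser.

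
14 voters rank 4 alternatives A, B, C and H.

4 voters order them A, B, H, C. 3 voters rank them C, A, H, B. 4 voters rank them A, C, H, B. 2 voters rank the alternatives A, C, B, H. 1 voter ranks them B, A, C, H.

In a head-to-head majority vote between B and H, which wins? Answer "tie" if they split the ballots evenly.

tie

Ballots ranking B above H: 4 + 2 + 1 = 7.
Ballots ranking H above B: 14 − 7 = 7.
7–7: the pair ties.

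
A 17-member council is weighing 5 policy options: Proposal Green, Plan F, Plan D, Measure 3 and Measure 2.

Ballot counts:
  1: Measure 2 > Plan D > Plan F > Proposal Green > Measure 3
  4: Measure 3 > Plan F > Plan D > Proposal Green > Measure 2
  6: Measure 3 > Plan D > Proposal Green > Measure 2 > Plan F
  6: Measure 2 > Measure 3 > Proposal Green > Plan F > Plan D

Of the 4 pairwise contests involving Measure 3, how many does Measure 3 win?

4

Measure 3 against each rival (17 council members):
Measure 3 vs Proposal Green: Measure 3 is ranked higher on 4+6+6 = 16 ballots, Proposal Green on 1. Measure 3 wins 16–1.
Measure 3 vs Plan F: Measure 3 is ranked higher on 4+6+6 = 16 ballots, Plan F on 1. Measure 3 wins 16–1.
Measure 3 vs Plan D: Measure 3 wins 16–1.
Measure 3 vs Measure 2: 10 to 7, Measure 3.
Measure 3 beats Proposal Green, Plan F, Plan D, Measure 2 — 4 pairwise wins.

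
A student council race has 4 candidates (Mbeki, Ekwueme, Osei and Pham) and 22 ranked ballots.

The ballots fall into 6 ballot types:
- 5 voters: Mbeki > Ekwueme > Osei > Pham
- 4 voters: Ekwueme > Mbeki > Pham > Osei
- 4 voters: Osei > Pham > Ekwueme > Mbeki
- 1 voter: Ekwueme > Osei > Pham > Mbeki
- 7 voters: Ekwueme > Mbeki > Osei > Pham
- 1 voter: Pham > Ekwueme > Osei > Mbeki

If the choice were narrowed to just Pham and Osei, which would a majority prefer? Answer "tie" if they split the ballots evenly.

Osei

Ballots ranking Pham above Osei: 4 + 1 = 5.
Ballots ranking Osei above Pham: 22 − 5 = 17.
Osei wins the head-to-head 17–5.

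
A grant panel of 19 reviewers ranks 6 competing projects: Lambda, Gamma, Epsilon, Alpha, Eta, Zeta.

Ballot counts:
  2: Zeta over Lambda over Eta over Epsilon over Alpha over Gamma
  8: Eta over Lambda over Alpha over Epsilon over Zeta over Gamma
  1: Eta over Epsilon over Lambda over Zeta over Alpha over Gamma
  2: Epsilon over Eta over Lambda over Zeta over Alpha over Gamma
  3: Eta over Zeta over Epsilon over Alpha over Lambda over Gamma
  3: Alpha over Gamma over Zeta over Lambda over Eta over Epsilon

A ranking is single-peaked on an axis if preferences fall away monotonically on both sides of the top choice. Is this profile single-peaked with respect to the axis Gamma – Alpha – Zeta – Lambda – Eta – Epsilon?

no

Axis positions: Gamma=1, Alpha=2, Zeta=3, Lambda=4, Eta=5, Epsilon=6.
Faction 1 (peak Zeta at position 3): ranking walks positions 3-4-5-6-2-1, expanding outward from the peak — single-peaked.
Faction 2: ranking walks positions 5-4-2-6-3-1; Alpha is ranked above Zeta even though Zeta lies between Alpha and the peak Eta on the axis — preferences dip and rise again. Not single-peaked.
Faction 3 (peak Eta at position 5): ranking walks positions 5-6-4-3-2-1, expanding outward from the peak — single-peaked.
Faction 4 (peak Epsilon at position 6): ranking walks positions 6-5-4-3-2-1, expanding outward from the peak — single-peaked.
Faction 5: ranking walks positions 5-3-6-2-4-1; Zeta is ranked above Lambda even though Lambda lies between Zeta and the peak Eta on the axis — preferences dip and rise again. Not single-peaked.
Faction 6 (peak Alpha at position 2): ranking walks positions 2-1-3-4-5-6, expanding outward from the peak — single-peaked.
Faction 2 violates single-peakedness, so the profile is not single-peaked on this axis.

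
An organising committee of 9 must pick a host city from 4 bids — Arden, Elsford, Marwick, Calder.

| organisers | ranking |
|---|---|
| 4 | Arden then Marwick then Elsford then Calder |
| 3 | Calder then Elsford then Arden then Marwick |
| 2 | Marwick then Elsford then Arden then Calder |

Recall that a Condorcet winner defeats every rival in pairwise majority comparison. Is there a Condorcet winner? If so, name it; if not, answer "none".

none

Check each pair by majority over 9 ballots:
Arden vs Elsford: Elsford wins 5–4.
Arden–Marwick: Arden 7–2.
Arden vs Calder: Arden wins 6–3.
Elsford vs Marwick: Marwick wins 6–3.
Elsford vs Calder: Elsford wins 6–3.
Marwick vs Calder: Marwick wins 6–3.
Each city drops at least one matchup (Arden loses to Elsford; Elsford loses to Marwick; Marwick loses to Arden; Calder loses to Arden); the cycle Arden → Marwick → Elsford → Arden rules out a Condorcet winner.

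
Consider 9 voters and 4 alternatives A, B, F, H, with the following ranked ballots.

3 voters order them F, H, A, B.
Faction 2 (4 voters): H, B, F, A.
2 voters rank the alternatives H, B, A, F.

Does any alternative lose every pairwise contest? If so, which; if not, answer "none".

A

Head-to-head results (9 voters):
A vs B: B wins 6–3.
A vs F: F wins 7–2.
A vs H: 0 to 9, H.
B–F: B 6–3.
B vs H: 0 for B, 9 for H — H by 9–0.
F vs H: H, 6–3.
A is beaten in every head-to-head and is the Condorcet loser.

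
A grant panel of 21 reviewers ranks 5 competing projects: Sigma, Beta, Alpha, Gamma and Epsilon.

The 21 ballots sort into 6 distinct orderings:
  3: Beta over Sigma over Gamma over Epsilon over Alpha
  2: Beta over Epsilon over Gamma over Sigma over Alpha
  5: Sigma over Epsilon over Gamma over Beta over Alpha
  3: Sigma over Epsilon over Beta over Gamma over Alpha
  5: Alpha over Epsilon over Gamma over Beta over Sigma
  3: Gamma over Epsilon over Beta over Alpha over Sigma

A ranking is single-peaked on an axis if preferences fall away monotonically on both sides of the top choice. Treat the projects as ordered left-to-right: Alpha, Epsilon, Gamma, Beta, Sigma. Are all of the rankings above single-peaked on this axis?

Axis positions: Alpha=1, Epsilon=2, Gamma=3, Beta=4, Sigma=5.
Type 1 (peak Beta at position 4): ranking walks positions 4-5-3-2-1, expanding outward from the peak — single-peaked.
Type 2: ranking walks positions 4-2-3-5-1; Epsilon is ranked above Gamma even though Gamma lies between Epsilon and the peak Beta on the axis — preferences dip and rise again. Not single-peaked.
Type 3: ranking walks positions 5-2-3-4-1; Epsilon is ranked above Beta even though Beta lies between Epsilon and the peak Sigma on the axis — preferences dip and rise again. Not single-peaked.
Type 4: ranking walks positions 5-2-4-3-1; Epsilon is ranked above Beta even though Beta lies between Epsilon and the peak Sigma on the axis — preferences dip and rise again. Not single-peaked.
Type 5 (peak Alpha at position 1): ranking walks positions 1-2-3-4-5, expanding outward from the peak — single-peaked.
Type 6 (peak Gamma at position 3): ranking walks positions 3-2-4-1-5, expanding outward from the peak — single-peaked.
Type 2 violates single-peakedness, so the profile is not single-peaked on this axis.

no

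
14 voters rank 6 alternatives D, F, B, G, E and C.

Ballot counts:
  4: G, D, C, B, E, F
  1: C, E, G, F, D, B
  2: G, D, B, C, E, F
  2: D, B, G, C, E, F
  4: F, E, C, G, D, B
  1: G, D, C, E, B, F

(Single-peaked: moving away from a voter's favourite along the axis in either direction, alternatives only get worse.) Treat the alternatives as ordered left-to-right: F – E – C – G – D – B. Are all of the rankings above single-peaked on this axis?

Axis positions: F=1, E=2, C=3, G=4, D=5, B=6.
Faction 1 (peak G at position 4): ranking walks positions 4-5-3-6-2-1, expanding outward from the peak — single-peaked.
Faction 2 (peak C at position 3): ranking walks positions 3-2-4-1-5-6, expanding outward from the peak — single-peaked.
Faction 3 (peak G at position 4): ranking walks positions 4-5-6-3-2-1, expanding outward from the peak — single-peaked.
Faction 4 (peak D at position 5): ranking walks positions 5-6-4-3-2-1, expanding outward from the peak — single-peaked.
Faction 5 (peak F at position 1): ranking walks positions 1-2-3-4-5-6, expanding outward from the peak — single-peaked.
Faction 6 (peak G at position 4): ranking walks positions 4-5-3-2-6-1, expanding outward from the peak — single-peaked.
Every ranking is single-peaked on this axis.

yes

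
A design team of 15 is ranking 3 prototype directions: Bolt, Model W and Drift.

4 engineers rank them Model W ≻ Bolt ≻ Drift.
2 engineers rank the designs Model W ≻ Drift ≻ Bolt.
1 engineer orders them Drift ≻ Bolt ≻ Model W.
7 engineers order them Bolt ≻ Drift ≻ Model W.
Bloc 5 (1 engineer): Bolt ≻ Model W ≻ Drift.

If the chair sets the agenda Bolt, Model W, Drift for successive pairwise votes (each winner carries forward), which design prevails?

Round 1: Bolt vs Model W — 9–6, Bolt advances.
Round 2: Bolt vs Drift — 12–3, Bolt advances.
The agenda winner is Bolt.

Bolt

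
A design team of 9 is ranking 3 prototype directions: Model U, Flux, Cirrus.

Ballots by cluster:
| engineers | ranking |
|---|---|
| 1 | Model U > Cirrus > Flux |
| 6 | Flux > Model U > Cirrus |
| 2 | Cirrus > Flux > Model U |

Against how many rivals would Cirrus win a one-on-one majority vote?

0

Cirrus against each rival (9 engineers):
Cirrus vs Model U: Model U wins 7–2.
Cirrus vs Flux: Flux wins 6–3.
Cirrus beats no one; loses to Model U, Flux — 0 pairwise wins.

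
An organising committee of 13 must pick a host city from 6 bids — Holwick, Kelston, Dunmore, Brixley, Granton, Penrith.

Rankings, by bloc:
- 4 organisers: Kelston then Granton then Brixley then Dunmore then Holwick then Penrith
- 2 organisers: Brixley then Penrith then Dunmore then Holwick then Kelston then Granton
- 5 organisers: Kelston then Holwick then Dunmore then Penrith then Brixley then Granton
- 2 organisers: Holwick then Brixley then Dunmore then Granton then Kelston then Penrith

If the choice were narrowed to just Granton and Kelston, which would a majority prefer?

Kelston

Ballots ranking Granton above Kelston: 2.
Ballots ranking Kelston above Granton: 13 − 2 = 11.
Kelston wins the head-to-head 11–2.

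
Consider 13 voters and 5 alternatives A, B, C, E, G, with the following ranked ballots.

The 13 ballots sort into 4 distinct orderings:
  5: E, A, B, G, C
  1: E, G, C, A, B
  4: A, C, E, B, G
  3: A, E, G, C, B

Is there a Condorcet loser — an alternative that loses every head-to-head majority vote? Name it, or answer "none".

Head-to-head results (13 voters):
A vs B: A preferred on 5+1+4+3 = 13 ballots; A wins 13–0.
A vs C: A, 12–1.
A vs E: 7 to 6, A.
A vs G: A, 12–1.
B vs C: C, 8–5.
B vs E: 0 to 13, E.
B vs G: 9 to 4, B.
C–E: E 9–4.
C vs G: G, 9–4.
E vs G: E, 13–0.
Every alternative wins at least one matchup (A beats B; B beats G; C beats B; E beats B; G beats C), so there is no Condorcet loser.

none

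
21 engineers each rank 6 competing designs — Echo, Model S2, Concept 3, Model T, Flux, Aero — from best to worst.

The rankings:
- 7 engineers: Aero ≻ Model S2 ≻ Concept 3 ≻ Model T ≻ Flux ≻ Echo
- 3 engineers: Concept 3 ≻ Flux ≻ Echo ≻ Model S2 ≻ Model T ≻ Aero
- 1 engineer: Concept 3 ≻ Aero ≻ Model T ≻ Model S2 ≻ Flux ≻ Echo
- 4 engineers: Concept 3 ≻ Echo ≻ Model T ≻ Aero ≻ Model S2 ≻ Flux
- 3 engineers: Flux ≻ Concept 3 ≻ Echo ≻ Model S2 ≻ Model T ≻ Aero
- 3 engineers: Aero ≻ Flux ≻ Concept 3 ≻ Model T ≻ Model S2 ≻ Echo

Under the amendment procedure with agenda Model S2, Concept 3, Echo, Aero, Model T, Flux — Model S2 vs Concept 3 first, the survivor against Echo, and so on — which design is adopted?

Round 1: Model S2 vs Concept 3 — 7–14, Concept 3 advances.
Round 2: Concept 3 vs Echo — 21–0, Concept 3 advances.
Round 3: Concept 3 vs Aero — 11–10, Concept 3 advances.
Round 4: Concept 3 vs Model T — 21–0, Concept 3 advances.
Round 5: Concept 3 vs Flux — 15–6, Concept 3 advances.
Concept 3 survives the agenda.

Concept 3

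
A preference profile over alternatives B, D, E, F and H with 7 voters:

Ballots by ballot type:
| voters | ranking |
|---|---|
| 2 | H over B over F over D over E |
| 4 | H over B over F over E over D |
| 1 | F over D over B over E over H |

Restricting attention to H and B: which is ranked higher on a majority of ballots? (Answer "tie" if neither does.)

Ballots ranking H above B: 2 + 4 = 6.
Ballots ranking B above H: 7 − 6 = 1.
H wins the head-to-head 6–1.

H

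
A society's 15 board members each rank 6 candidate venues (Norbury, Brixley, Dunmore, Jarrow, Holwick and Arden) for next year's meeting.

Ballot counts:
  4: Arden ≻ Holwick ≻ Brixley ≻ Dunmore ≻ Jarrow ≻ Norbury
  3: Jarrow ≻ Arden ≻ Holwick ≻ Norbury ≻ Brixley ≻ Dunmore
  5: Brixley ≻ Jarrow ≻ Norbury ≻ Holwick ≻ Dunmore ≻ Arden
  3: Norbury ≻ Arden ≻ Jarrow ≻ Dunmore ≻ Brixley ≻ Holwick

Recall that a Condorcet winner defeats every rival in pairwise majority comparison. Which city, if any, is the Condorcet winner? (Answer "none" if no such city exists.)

none

Pairwise majorities:
Norbury vs Brixley: 3+3 = 6 for Norbury, 9 for Brixley — Brixley by 9–6.
Norbury vs Dunmore: Norbury is ranked higher on 3+5+3 = 11 ballots, Dunmore on 4. Norbury wins 11–4.
Norbury vs Jarrow: 3 for Norbury, 12 for Jarrow — Jarrow by 12–3.
Norbury vs Holwick: 8 to 7, Norbury.
Norbury vs Arden: Norbury preferred on 5+3 = 8 ballots; Norbury wins 8–7.
Brixley vs Dunmore: 4+3+5 = 12 for Brixley, 3 for Dunmore — Brixley by 12–3.
Brixley vs Jarrow: 9 to 6, Brixley.
Brixley vs Holwick: Brixley preferred on 5+3 = 8 ballots; Brixley wins 8–7.
Brixley vs Arden: 5 for Brixley, 10 for Arden — Arden by 10–5.
Dunmore vs Jarrow: Dunmore preferred on 4 ballots; Jarrow wins 11–4.
Dunmore vs Holwick: 3 to 12, Holwick.
Dunmore vs Arden: 5 for Dunmore, 10 for Arden — Arden by 10–5.
Jarrow vs Holwick: 3+5+3 = 11 for Jarrow, 4 for Holwick — Jarrow by 11–4.
Jarrow vs Arden: Jarrow preferred on 3+5 = 8 ballots; Jarrow wins 8–7.
Holwick vs Arden: 5 for Holwick, 10 for Arden — Arden by 10–5.
Each city drops at least one matchup (Norbury loses to Brixley; Brixley loses to Arden; Dunmore loses to Norbury; Jarrow loses to Brixley; Holwick loses to Norbury; Arden loses to Norbury); the cycle Norbury → Arden → Brixley → Norbury rules out a Condorcet winner.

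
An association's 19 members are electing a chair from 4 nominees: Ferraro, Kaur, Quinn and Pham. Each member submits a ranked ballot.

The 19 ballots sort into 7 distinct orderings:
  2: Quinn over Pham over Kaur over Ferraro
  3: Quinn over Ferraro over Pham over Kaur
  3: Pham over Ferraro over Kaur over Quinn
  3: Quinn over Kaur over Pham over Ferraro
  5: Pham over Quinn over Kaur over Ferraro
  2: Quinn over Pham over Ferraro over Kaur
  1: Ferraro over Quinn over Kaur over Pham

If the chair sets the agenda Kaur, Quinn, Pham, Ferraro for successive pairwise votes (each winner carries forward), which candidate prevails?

Quinn

Round 1: Kaur vs Quinn — 3–16, Quinn advances.
Round 2: Quinn vs Pham — 11–8, Quinn advances.
Round 3: Quinn vs Ferraro — 15–4, Quinn advances.
The agenda winner is Quinn.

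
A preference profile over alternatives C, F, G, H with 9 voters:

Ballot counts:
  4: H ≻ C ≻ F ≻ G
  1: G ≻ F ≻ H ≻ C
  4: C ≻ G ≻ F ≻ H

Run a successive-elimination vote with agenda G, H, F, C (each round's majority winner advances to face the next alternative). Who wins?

Round 1: G vs H — 5–4, G advances.
Round 2: G vs F — 5–4, G advances.
Round 3: G vs C — 1–8, C advances.
The agenda winner is C.

C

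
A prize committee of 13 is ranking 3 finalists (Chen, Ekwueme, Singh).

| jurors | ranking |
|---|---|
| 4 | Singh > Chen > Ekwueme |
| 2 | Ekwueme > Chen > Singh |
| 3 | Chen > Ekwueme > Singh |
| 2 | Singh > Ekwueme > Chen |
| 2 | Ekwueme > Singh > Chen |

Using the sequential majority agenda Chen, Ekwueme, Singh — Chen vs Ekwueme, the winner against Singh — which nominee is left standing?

Singh

Round 1: Chen vs Ekwueme — 7–6, Chen advances.
Round 2: Chen vs Singh — 5–8, Singh advances.
Singh survives the agenda.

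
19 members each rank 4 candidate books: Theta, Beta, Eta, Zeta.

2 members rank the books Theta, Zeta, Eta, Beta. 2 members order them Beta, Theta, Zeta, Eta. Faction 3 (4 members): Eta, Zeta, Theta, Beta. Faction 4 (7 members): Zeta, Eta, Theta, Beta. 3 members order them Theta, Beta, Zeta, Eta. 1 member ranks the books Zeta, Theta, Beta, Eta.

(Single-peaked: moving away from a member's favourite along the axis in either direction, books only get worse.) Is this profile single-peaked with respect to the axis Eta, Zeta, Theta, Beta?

yes

Axis positions: Eta=1, Zeta=2, Theta=3, Beta=4.
Faction 1 (peak Theta at position 3): ranking walks positions 3-2-1-4, expanding outward from the peak — single-peaked.
Faction 2 (peak Beta at position 4): ranking walks positions 4-3-2-1, expanding outward from the peak — single-peaked.
Faction 3 (peak Eta at position 1): ranking walks positions 1-2-3-4, expanding outward from the peak — single-peaked.
Faction 4 (peak Zeta at position 2): ranking walks positions 2-1-3-4, expanding outward from the peak — single-peaked.
Faction 5 (peak Theta at position 3): ranking walks positions 3-4-2-1, expanding outward from the peak — single-peaked.
Faction 6 (peak Zeta at position 2): ranking walks positions 2-3-4-1, expanding outward from the peak — single-peaked.
Every ranking is single-peaked on this axis.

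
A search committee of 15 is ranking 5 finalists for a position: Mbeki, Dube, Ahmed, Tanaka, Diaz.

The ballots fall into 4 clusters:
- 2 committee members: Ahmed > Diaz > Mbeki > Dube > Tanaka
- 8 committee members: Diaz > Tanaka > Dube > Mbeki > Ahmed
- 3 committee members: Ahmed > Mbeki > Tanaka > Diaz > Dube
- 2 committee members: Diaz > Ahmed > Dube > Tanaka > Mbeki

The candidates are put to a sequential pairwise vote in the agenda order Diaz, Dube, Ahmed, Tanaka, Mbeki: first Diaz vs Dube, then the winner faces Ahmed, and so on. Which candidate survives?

Round 1: Diaz vs Dube — 15–0, Diaz advances.
Round 2: Diaz vs Ahmed — 10–5, Diaz advances.
Round 3: Diaz vs Tanaka — 12–3, Diaz advances.
Round 4: Diaz vs Mbeki — 12–3, Diaz advances.
Diaz survives the agenda.

Diaz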